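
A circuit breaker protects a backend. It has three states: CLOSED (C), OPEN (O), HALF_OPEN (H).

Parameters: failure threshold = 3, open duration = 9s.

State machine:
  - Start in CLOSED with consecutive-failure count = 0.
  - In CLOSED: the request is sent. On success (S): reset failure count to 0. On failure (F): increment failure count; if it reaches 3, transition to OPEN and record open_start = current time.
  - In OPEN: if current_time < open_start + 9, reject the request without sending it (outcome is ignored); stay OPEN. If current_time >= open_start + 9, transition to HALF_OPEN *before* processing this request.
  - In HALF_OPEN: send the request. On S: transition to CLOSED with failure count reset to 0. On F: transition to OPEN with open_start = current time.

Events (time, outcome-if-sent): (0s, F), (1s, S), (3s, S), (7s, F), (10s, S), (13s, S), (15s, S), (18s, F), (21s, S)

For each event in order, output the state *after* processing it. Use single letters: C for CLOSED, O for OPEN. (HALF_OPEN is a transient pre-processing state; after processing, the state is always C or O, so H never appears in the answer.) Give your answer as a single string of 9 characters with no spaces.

State after each event:
  event#1 t=0s outcome=F: state=CLOSED
  event#2 t=1s outcome=S: state=CLOSED
  event#3 t=3s outcome=S: state=CLOSED
  event#4 t=7s outcome=F: state=CLOSED
  event#5 t=10s outcome=S: state=CLOSED
  event#6 t=13s outcome=S: state=CLOSED
  event#7 t=15s outcome=S: state=CLOSED
  event#8 t=18s outcome=F: state=CLOSED
  event#9 t=21s outcome=S: state=CLOSED

Answer: CCCCCCCCC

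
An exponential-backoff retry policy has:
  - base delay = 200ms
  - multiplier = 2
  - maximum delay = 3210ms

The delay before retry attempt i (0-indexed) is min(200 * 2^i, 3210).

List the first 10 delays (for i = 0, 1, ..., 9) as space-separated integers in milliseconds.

Computing each delay:
  i=0: min(200*2^0, 3210) = 200
  i=1: min(200*2^1, 3210) = 400
  i=2: min(200*2^2, 3210) = 800
  i=3: min(200*2^3, 3210) = 1600
  i=4: min(200*2^4, 3210) = 3200
  i=5: min(200*2^5, 3210) = 3210
  i=6: min(200*2^6, 3210) = 3210
  i=7: min(200*2^7, 3210) = 3210
  i=8: min(200*2^8, 3210) = 3210
  i=9: min(200*2^9, 3210) = 3210

Answer: 200 400 800 1600 3200 3210 3210 3210 3210 3210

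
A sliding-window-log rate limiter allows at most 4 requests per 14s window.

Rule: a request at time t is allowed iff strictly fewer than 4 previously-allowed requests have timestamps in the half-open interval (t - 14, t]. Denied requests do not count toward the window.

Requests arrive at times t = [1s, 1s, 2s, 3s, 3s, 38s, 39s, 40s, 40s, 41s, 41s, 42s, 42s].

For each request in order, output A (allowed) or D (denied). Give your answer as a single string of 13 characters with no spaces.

Answer: AAAADAAAADDDD

Derivation:
Tracking allowed requests in the window:
  req#1 t=1s: ALLOW
  req#2 t=1s: ALLOW
  req#3 t=2s: ALLOW
  req#4 t=3s: ALLOW
  req#5 t=3s: DENY
  req#6 t=38s: ALLOW
  req#7 t=39s: ALLOW
  req#8 t=40s: ALLOW
  req#9 t=40s: ALLOW
  req#10 t=41s: DENY
  req#11 t=41s: DENY
  req#12 t=42s: DENY
  req#13 t=42s: DENY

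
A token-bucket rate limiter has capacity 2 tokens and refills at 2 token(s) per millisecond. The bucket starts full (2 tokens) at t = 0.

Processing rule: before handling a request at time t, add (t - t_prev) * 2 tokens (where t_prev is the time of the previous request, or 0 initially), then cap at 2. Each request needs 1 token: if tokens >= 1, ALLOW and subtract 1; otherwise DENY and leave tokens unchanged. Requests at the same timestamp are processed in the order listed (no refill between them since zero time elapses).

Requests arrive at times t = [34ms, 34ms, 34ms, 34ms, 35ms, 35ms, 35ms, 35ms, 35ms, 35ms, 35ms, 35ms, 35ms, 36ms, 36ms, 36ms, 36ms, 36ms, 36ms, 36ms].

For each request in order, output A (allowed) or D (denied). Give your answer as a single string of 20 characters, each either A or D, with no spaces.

Answer: AADDAADDDDDDDAADDDDD

Derivation:
Simulating step by step:
  req#1 t=34ms: ALLOW
  req#2 t=34ms: ALLOW
  req#3 t=34ms: DENY
  req#4 t=34ms: DENY
  req#5 t=35ms: ALLOW
  req#6 t=35ms: ALLOW
  req#7 t=35ms: DENY
  req#8 t=35ms: DENY
  req#9 t=35ms: DENY
  req#10 t=35ms: DENY
  req#11 t=35ms: DENY
  req#12 t=35ms: DENY
  req#13 t=35ms: DENY
  req#14 t=36ms: ALLOW
  req#15 t=36ms: ALLOW
  req#16 t=36ms: DENY
  req#17 t=36ms: DENY
  req#18 t=36ms: DENY
  req#19 t=36ms: DENY
  req#20 t=36ms: DENY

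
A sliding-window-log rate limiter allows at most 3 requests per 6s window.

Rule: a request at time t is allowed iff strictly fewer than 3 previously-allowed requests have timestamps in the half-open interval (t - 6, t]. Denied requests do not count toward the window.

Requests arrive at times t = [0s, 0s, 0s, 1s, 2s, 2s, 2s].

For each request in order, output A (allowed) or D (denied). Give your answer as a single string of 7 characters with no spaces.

Tracking allowed requests in the window:
  req#1 t=0s: ALLOW
  req#2 t=0s: ALLOW
  req#3 t=0s: ALLOW
  req#4 t=1s: DENY
  req#5 t=2s: DENY
  req#6 t=2s: DENY
  req#7 t=2s: DENY

Answer: AAADDDD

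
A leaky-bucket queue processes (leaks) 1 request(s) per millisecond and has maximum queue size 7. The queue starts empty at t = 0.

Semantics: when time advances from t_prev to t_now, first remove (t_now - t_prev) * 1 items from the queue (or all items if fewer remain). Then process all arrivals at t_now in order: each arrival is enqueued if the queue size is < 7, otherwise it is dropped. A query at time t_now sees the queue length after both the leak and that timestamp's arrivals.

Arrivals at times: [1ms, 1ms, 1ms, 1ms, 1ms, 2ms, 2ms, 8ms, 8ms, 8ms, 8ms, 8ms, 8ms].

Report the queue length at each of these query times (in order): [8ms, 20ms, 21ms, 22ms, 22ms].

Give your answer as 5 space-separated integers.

Answer: 6 0 0 0 0

Derivation:
Queue lengths at query times:
  query t=8ms: backlog = 6
  query t=20ms: backlog = 0
  query t=21ms: backlog = 0
  query t=22ms: backlog = 0
  query t=22ms: backlog = 0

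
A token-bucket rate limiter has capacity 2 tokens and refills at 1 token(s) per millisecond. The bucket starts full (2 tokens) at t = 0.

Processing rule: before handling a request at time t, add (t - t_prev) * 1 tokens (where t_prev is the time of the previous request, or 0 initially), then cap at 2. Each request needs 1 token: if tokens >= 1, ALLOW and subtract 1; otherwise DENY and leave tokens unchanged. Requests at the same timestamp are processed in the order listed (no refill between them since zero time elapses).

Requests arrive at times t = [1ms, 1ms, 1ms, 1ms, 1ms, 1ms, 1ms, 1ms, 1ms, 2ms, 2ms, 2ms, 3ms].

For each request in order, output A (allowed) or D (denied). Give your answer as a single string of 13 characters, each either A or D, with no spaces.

Answer: AADDDDDDDADDA

Derivation:
Simulating step by step:
  req#1 t=1ms: ALLOW
  req#2 t=1ms: ALLOW
  req#3 t=1ms: DENY
  req#4 t=1ms: DENY
  req#5 t=1ms: DENY
  req#6 t=1ms: DENY
  req#7 t=1ms: DENY
  req#8 t=1ms: DENY
  req#9 t=1ms: DENY
  req#10 t=2ms: ALLOW
  req#11 t=2ms: DENY
  req#12 t=2ms: DENY
  req#13 t=3ms: ALLOW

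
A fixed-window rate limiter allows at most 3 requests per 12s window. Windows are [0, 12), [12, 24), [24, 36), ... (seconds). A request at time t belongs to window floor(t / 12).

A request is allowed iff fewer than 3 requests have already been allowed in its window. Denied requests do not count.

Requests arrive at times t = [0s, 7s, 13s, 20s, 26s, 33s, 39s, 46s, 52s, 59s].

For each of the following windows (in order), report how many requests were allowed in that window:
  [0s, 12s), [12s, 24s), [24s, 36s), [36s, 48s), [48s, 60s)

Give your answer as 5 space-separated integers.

Processing requests:
  req#1 t=0s (window 0): ALLOW
  req#2 t=7s (window 0): ALLOW
  req#3 t=13s (window 1): ALLOW
  req#4 t=20s (window 1): ALLOW
  req#5 t=26s (window 2): ALLOW
  req#6 t=33s (window 2): ALLOW
  req#7 t=39s (window 3): ALLOW
  req#8 t=46s (window 3): ALLOW
  req#9 t=52s (window 4): ALLOW
  req#10 t=59s (window 4): ALLOW

Allowed counts by window: 2 2 2 2 2

Answer: 2 2 2 2 2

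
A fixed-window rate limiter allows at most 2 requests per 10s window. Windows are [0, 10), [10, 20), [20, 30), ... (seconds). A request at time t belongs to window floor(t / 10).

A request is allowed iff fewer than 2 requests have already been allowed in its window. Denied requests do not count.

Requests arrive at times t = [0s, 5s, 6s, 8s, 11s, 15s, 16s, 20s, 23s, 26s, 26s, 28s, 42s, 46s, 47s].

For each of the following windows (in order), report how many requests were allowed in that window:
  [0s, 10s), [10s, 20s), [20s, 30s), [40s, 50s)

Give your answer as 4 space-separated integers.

Answer: 2 2 2 2

Derivation:
Processing requests:
  req#1 t=0s (window 0): ALLOW
  req#2 t=5s (window 0): ALLOW
  req#3 t=6s (window 0): DENY
  req#4 t=8s (window 0): DENY
  req#5 t=11s (window 1): ALLOW
  req#6 t=15s (window 1): ALLOW
  req#7 t=16s (window 1): DENY
  req#8 t=20s (window 2): ALLOW
  req#9 t=23s (window 2): ALLOW
  req#10 t=26s (window 2): DENY
  req#11 t=26s (window 2): DENY
  req#12 t=28s (window 2): DENY
  req#13 t=42s (window 4): ALLOW
  req#14 t=46s (window 4): ALLOW
  req#15 t=47s (window 4): DENY

Allowed counts by window: 2 2 2 2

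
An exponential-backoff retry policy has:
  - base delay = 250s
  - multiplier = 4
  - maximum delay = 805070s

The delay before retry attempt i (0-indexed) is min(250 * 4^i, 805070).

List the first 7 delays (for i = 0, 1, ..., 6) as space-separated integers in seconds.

Answer: 250 1000 4000 16000 64000 256000 805070

Derivation:
Computing each delay:
  i=0: min(250*4^0, 805070) = 250
  i=1: min(250*4^1, 805070) = 1000
  i=2: min(250*4^2, 805070) = 4000
  i=3: min(250*4^3, 805070) = 16000
  i=4: min(250*4^4, 805070) = 64000
  i=5: min(250*4^5, 805070) = 256000
  i=6: min(250*4^6, 805070) = 805070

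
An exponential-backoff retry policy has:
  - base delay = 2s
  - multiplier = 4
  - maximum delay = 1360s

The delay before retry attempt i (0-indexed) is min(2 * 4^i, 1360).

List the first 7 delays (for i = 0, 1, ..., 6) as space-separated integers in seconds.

Computing each delay:
  i=0: min(2*4^0, 1360) = 2
  i=1: min(2*4^1, 1360) = 8
  i=2: min(2*4^2, 1360) = 32
  i=3: min(2*4^3, 1360) = 128
  i=4: min(2*4^4, 1360) = 512
  i=5: min(2*4^5, 1360) = 1360
  i=6: min(2*4^6, 1360) = 1360

Answer: 2 8 32 128 512 1360 1360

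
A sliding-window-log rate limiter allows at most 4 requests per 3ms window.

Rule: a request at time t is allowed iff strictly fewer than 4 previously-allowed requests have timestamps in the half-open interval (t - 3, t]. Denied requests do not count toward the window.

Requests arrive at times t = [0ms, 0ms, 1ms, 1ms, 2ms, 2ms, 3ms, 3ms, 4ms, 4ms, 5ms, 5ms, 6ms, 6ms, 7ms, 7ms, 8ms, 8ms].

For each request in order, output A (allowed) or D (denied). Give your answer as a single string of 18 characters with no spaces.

Tracking allowed requests in the window:
  req#1 t=0ms: ALLOW
  req#2 t=0ms: ALLOW
  req#3 t=1ms: ALLOW
  req#4 t=1ms: ALLOW
  req#5 t=2ms: DENY
  req#6 t=2ms: DENY
  req#7 t=3ms: ALLOW
  req#8 t=3ms: ALLOW
  req#9 t=4ms: ALLOW
  req#10 t=4ms: ALLOW
  req#11 t=5ms: DENY
  req#12 t=5ms: DENY
  req#13 t=6ms: ALLOW
  req#14 t=6ms: ALLOW
  req#15 t=7ms: ALLOW
  req#16 t=7ms: ALLOW
  req#17 t=8ms: DENY
  req#18 t=8ms: DENY

Answer: AAAADDAAAADDAAAADD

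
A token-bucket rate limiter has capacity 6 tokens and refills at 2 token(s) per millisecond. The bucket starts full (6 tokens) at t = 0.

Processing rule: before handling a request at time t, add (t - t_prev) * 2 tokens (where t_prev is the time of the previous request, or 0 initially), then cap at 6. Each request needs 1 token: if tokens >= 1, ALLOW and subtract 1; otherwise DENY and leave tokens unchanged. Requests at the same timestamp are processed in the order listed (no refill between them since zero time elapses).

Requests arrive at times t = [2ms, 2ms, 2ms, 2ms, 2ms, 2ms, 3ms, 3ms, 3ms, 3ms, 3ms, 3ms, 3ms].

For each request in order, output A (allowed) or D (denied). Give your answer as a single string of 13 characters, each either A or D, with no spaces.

Answer: AAAAAAAADDDDD

Derivation:
Simulating step by step:
  req#1 t=2ms: ALLOW
  req#2 t=2ms: ALLOW
  req#3 t=2ms: ALLOW
  req#4 t=2ms: ALLOW
  req#5 t=2ms: ALLOW
  req#6 t=2ms: ALLOW
  req#7 t=3ms: ALLOW
  req#8 t=3ms: ALLOW
  req#9 t=3ms: DENY
  req#10 t=3ms: DENY
  req#11 t=3ms: DENY
  req#12 t=3ms: DENY
  req#13 t=3ms: DENY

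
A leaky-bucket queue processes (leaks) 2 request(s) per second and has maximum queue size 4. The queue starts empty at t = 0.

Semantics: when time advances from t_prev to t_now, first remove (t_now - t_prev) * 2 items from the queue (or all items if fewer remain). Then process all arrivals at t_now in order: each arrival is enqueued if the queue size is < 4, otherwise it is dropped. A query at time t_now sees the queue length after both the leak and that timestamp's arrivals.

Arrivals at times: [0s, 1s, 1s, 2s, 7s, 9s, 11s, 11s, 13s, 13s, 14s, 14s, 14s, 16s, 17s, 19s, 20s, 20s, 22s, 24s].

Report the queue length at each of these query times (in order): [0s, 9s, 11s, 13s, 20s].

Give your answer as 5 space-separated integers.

Answer: 1 1 2 2 2

Derivation:
Queue lengths at query times:
  query t=0s: backlog = 1
  query t=9s: backlog = 1
  query t=11s: backlog = 2
  query t=13s: backlog = 2
  query t=20s: backlog = 2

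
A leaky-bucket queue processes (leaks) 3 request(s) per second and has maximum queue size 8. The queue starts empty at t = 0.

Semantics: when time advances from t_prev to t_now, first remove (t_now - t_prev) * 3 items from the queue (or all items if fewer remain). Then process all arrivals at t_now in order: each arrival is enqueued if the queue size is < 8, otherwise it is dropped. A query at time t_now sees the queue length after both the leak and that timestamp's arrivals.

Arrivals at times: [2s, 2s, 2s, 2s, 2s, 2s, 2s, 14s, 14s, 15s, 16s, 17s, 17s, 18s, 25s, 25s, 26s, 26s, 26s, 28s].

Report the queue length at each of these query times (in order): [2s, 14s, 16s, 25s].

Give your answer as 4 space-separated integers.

Queue lengths at query times:
  query t=2s: backlog = 7
  query t=14s: backlog = 2
  query t=16s: backlog = 1
  query t=25s: backlog = 2

Answer: 7 2 1 2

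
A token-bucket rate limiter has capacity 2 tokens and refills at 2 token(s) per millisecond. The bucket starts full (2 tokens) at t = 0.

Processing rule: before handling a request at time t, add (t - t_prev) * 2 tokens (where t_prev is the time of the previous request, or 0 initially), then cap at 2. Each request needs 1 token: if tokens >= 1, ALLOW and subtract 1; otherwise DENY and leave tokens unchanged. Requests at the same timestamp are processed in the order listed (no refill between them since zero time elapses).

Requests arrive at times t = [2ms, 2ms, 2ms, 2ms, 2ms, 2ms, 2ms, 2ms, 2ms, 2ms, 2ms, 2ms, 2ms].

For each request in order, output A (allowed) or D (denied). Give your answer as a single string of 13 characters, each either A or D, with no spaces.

Answer: AADDDDDDDDDDD

Derivation:
Simulating step by step:
  req#1 t=2ms: ALLOW
  req#2 t=2ms: ALLOW
  req#3 t=2ms: DENY
  req#4 t=2ms: DENY
  req#5 t=2ms: DENY
  req#6 t=2ms: DENY
  req#7 t=2ms: DENY
  req#8 t=2ms: DENY
  req#9 t=2ms: DENY
  req#10 t=2ms: DENY
  req#11 t=2ms: DENY
  req#12 t=2ms: DENY
  req#13 t=2ms: DENY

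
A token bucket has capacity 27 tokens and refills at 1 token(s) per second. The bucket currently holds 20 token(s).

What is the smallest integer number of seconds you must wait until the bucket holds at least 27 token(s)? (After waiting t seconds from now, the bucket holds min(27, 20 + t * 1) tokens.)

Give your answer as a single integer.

Answer: 7

Derivation:
Need 20 + t * 1 >= 27, so t >= 7/1.
Smallest integer t = ceil(7/1) = 7.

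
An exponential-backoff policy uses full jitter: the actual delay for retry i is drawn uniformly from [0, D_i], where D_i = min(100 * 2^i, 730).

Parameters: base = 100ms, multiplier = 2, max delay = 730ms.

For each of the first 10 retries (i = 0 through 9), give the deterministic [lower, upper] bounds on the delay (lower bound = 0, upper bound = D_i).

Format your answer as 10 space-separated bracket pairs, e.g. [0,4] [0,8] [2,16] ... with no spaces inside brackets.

Computing bounds per retry:
  i=0: D_i=min(100*2^0,730)=100, bounds=[0,100]
  i=1: D_i=min(100*2^1,730)=200, bounds=[0,200]
  i=2: D_i=min(100*2^2,730)=400, bounds=[0,400]
  i=3: D_i=min(100*2^3,730)=730, bounds=[0,730]
  i=4: D_i=min(100*2^4,730)=730, bounds=[0,730]
  i=5: D_i=min(100*2^5,730)=730, bounds=[0,730]
  i=6: D_i=min(100*2^6,730)=730, bounds=[0,730]
  i=7: D_i=min(100*2^7,730)=730, bounds=[0,730]
  i=8: D_i=min(100*2^8,730)=730, bounds=[0,730]
  i=9: D_i=min(100*2^9,730)=730, bounds=[0,730]

Answer: [0,100] [0,200] [0,400] [0,730] [0,730] [0,730] [0,730] [0,730] [0,730] [0,730]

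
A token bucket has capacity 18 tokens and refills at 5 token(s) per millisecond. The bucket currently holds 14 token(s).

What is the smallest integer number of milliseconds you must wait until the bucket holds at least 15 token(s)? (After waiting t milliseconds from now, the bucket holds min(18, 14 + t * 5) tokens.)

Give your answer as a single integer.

Answer: 1

Derivation:
Need 14 + t * 5 >= 15, so t >= 1/5.
Smallest integer t = ceil(1/5) = 1.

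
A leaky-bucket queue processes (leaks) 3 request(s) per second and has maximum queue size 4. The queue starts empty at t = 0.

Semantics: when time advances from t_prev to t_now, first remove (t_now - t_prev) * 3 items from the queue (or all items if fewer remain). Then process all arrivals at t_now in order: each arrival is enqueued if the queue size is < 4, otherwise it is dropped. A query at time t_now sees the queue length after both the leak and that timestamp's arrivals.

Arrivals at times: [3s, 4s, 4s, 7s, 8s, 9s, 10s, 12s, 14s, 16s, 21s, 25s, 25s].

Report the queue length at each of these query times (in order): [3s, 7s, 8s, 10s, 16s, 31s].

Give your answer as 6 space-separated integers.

Answer: 1 1 1 1 1 0

Derivation:
Queue lengths at query times:
  query t=3s: backlog = 1
  query t=7s: backlog = 1
  query t=8s: backlog = 1
  query t=10s: backlog = 1
  query t=16s: backlog = 1
  query t=31s: backlog = 0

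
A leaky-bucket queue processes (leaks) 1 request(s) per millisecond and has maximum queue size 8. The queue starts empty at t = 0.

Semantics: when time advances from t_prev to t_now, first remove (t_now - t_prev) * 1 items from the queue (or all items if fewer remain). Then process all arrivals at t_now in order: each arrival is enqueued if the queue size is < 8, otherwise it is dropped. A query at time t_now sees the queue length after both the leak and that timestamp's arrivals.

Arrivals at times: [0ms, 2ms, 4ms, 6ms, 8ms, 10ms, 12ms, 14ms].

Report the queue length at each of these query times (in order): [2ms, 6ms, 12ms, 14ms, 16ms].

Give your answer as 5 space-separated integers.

Answer: 1 1 1 1 0

Derivation:
Queue lengths at query times:
  query t=2ms: backlog = 1
  query t=6ms: backlog = 1
  query t=12ms: backlog = 1
  query t=14ms: backlog = 1
  query t=16ms: backlog = 0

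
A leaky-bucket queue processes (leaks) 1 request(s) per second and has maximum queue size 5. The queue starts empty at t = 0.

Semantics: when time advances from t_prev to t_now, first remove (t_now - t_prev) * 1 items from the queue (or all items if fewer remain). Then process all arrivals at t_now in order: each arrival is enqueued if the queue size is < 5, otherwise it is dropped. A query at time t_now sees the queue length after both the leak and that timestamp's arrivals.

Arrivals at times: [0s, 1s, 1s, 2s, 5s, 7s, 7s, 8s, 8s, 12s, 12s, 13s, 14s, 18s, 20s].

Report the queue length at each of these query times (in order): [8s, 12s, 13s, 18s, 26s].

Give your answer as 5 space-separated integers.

Answer: 3 2 2 1 0

Derivation:
Queue lengths at query times:
  query t=8s: backlog = 3
  query t=12s: backlog = 2
  query t=13s: backlog = 2
  query t=18s: backlog = 1
  query t=26s: backlog = 0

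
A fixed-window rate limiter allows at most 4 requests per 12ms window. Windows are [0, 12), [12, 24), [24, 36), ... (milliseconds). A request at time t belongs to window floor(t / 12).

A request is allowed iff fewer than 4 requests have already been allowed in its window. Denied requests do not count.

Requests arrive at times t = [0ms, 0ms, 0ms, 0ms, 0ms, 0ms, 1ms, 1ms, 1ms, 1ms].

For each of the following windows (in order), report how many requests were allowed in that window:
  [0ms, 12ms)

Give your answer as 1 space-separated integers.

Answer: 4

Derivation:
Processing requests:
  req#1 t=0ms (window 0): ALLOW
  req#2 t=0ms (window 0): ALLOW
  req#3 t=0ms (window 0): ALLOW
  req#4 t=0ms (window 0): ALLOW
  req#5 t=0ms (window 0): DENY
  req#6 t=0ms (window 0): DENY
  req#7 t=1ms (window 0): DENY
  req#8 t=1ms (window 0): DENY
  req#9 t=1ms (window 0): DENY
  req#10 t=1ms (window 0): DENY

Allowed counts by window: 4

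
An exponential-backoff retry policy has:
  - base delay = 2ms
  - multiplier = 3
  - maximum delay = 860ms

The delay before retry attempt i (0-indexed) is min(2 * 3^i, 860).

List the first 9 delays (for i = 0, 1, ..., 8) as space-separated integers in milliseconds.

Computing each delay:
  i=0: min(2*3^0, 860) = 2
  i=1: min(2*3^1, 860) = 6
  i=2: min(2*3^2, 860) = 18
  i=3: min(2*3^3, 860) = 54
  i=4: min(2*3^4, 860) = 162
  i=5: min(2*3^5, 860) = 486
  i=6: min(2*3^6, 860) = 860
  i=7: min(2*3^7, 860) = 860
  i=8: min(2*3^8, 860) = 860

Answer: 2 6 18 54 162 486 860 860 860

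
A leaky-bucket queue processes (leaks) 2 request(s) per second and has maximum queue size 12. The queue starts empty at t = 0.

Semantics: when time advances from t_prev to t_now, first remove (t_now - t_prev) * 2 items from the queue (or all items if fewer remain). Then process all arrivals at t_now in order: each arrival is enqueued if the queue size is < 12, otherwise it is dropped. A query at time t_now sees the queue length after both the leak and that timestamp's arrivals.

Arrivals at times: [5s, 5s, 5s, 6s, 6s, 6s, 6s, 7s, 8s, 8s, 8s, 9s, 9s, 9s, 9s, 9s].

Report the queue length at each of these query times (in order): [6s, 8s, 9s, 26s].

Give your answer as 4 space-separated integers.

Queue lengths at query times:
  query t=6s: backlog = 5
  query t=8s: backlog = 5
  query t=9s: backlog = 8
  query t=26s: backlog = 0

Answer: 5 5 8 0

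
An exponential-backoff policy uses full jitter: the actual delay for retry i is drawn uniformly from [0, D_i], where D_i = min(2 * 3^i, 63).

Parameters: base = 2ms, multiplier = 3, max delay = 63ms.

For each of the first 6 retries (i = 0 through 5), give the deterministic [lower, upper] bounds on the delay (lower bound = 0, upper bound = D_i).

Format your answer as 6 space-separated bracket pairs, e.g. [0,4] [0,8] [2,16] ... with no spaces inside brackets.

Computing bounds per retry:
  i=0: D_i=min(2*3^0,63)=2, bounds=[0,2]
  i=1: D_i=min(2*3^1,63)=6, bounds=[0,6]
  i=2: D_i=min(2*3^2,63)=18, bounds=[0,18]
  i=3: D_i=min(2*3^3,63)=54, bounds=[0,54]
  i=4: D_i=min(2*3^4,63)=63, bounds=[0,63]
  i=5: D_i=min(2*3^5,63)=63, bounds=[0,63]

Answer: [0,2] [0,6] [0,18] [0,54] [0,63] [0,63]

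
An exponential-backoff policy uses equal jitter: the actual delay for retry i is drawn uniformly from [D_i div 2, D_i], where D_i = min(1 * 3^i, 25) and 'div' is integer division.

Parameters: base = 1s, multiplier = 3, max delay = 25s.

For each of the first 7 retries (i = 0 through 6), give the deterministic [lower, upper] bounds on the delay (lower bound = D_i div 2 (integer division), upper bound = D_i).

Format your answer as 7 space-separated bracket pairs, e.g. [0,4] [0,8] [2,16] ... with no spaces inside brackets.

Answer: [0,1] [1,3] [4,9] [12,25] [12,25] [12,25] [12,25]

Derivation:
Computing bounds per retry:
  i=0: D_i=min(1*3^0,25)=1, bounds=[0,1]
  i=1: D_i=min(1*3^1,25)=3, bounds=[1,3]
  i=2: D_i=min(1*3^2,25)=9, bounds=[4,9]
  i=3: D_i=min(1*3^3,25)=25, bounds=[12,25]
  i=4: D_i=min(1*3^4,25)=25, bounds=[12,25]
  i=5: D_i=min(1*3^5,25)=25, bounds=[12,25]
  i=6: D_i=min(1*3^6,25)=25, bounds=[12,25]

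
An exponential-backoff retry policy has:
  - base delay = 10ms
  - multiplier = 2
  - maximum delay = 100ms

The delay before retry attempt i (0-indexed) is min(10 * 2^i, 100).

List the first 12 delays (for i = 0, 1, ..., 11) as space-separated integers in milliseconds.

Answer: 10 20 40 80 100 100 100 100 100 100 100 100

Derivation:
Computing each delay:
  i=0: min(10*2^0, 100) = 10
  i=1: min(10*2^1, 100) = 20
  i=2: min(10*2^2, 100) = 40
  i=3: min(10*2^3, 100) = 80
  i=4: min(10*2^4, 100) = 100
  i=5: min(10*2^5, 100) = 100
  i=6: min(10*2^6, 100) = 100
  i=7: min(10*2^7, 100) = 100
  i=8: min(10*2^8, 100) = 100
  i=9: min(10*2^9, 100) = 100
  i=10: min(10*2^10, 100) = 100
  i=11: min(10*2^11, 100) = 100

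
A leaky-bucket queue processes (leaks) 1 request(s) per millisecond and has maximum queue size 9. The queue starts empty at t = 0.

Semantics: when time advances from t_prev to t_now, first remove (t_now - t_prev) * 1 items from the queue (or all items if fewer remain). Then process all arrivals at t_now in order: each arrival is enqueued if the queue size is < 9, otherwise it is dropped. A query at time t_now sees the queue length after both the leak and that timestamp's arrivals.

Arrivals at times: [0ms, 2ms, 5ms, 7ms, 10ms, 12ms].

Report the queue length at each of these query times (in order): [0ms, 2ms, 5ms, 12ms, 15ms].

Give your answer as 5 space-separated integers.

Queue lengths at query times:
  query t=0ms: backlog = 1
  query t=2ms: backlog = 1
  query t=5ms: backlog = 1
  query t=12ms: backlog = 1
  query t=15ms: backlog = 0

Answer: 1 1 1 1 0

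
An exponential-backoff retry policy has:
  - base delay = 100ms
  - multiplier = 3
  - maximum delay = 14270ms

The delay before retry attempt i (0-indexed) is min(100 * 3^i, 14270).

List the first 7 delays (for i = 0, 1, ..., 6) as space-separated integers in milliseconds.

Answer: 100 300 900 2700 8100 14270 14270

Derivation:
Computing each delay:
  i=0: min(100*3^0, 14270) = 100
  i=1: min(100*3^1, 14270) = 300
  i=2: min(100*3^2, 14270) = 900
  i=3: min(100*3^3, 14270) = 2700
  i=4: min(100*3^4, 14270) = 8100
  i=5: min(100*3^5, 14270) = 14270
  i=6: min(100*3^6, 14270) = 14270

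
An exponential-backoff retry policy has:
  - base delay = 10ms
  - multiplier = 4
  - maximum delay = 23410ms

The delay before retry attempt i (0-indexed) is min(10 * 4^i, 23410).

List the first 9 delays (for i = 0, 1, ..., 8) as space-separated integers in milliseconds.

Answer: 10 40 160 640 2560 10240 23410 23410 23410

Derivation:
Computing each delay:
  i=0: min(10*4^0, 23410) = 10
  i=1: min(10*4^1, 23410) = 40
  i=2: min(10*4^2, 23410) = 160
  i=3: min(10*4^3, 23410) = 640
  i=4: min(10*4^4, 23410) = 2560
  i=5: min(10*4^5, 23410) = 10240
  i=6: min(10*4^6, 23410) = 23410
  i=7: min(10*4^7, 23410) = 23410
  i=8: min(10*4^8, 23410) = 23410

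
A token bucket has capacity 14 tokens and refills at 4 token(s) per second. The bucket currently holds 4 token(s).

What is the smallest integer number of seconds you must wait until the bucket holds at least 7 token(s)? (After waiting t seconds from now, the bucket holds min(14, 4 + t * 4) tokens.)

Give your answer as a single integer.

Need 4 + t * 4 >= 7, so t >= 3/4.
Smallest integer t = ceil(3/4) = 1.

Answer: 1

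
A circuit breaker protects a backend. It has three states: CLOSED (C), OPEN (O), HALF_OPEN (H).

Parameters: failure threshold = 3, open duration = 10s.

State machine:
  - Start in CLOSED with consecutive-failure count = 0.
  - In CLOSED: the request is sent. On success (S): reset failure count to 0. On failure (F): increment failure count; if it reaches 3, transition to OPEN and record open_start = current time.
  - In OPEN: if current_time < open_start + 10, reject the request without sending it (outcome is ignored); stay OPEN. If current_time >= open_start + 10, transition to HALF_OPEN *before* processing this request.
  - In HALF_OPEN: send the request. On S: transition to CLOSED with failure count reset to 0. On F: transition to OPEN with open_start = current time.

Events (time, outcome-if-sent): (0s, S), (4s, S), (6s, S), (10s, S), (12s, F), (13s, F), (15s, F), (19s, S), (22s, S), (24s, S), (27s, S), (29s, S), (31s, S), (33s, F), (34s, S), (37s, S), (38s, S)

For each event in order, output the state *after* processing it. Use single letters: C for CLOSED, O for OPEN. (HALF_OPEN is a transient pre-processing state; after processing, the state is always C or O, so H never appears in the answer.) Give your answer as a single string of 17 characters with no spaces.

Answer: CCCCCCOOOOCCCCCCC

Derivation:
State after each event:
  event#1 t=0s outcome=S: state=CLOSED
  event#2 t=4s outcome=S: state=CLOSED
  event#3 t=6s outcome=S: state=CLOSED
  event#4 t=10s outcome=S: state=CLOSED
  event#5 t=12s outcome=F: state=CLOSED
  event#6 t=13s outcome=F: state=CLOSED
  event#7 t=15s outcome=F: state=OPEN
  event#8 t=19s outcome=S: state=OPEN
  event#9 t=22s outcome=S: state=OPEN
  event#10 t=24s outcome=S: state=OPEN
  event#11 t=27s outcome=S: state=CLOSED
  event#12 t=29s outcome=S: state=CLOSED
  event#13 t=31s outcome=S: state=CLOSED
  event#14 t=33s outcome=F: state=CLOSED
  event#15 t=34s outcome=S: state=CLOSED
  event#16 t=37s outcome=S: state=CLOSED
  event#17 t=38s outcome=S: state=CLOSED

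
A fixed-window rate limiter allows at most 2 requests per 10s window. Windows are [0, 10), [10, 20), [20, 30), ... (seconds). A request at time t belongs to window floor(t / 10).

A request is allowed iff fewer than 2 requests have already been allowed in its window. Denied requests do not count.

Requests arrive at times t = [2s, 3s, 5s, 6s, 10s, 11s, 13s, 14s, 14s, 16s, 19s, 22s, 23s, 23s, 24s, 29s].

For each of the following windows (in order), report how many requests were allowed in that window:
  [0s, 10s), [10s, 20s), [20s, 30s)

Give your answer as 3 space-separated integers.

Answer: 2 2 2

Derivation:
Processing requests:
  req#1 t=2s (window 0): ALLOW
  req#2 t=3s (window 0): ALLOW
  req#3 t=5s (window 0): DENY
  req#4 t=6s (window 0): DENY
  req#5 t=10s (window 1): ALLOW
  req#6 t=11s (window 1): ALLOW
  req#7 t=13s (window 1): DENY
  req#8 t=14s (window 1): DENY
  req#9 t=14s (window 1): DENY
  req#10 t=16s (window 1): DENY
  req#11 t=19s (window 1): DENY
  req#12 t=22s (window 2): ALLOW
  req#13 t=23s (window 2): ALLOW
  req#14 t=23s (window 2): DENY
  req#15 t=24s (window 2): DENY
  req#16 t=29s (window 2): DENY

Allowed counts by window: 2 2 2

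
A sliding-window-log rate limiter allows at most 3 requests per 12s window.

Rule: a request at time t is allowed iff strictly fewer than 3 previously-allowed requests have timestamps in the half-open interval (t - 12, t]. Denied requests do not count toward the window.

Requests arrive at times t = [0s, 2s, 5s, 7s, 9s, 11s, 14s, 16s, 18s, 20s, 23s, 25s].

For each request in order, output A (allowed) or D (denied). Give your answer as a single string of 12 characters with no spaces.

Tracking allowed requests in the window:
  req#1 t=0s: ALLOW
  req#2 t=2s: ALLOW
  req#3 t=5s: ALLOW
  req#4 t=7s: DENY
  req#5 t=9s: DENY
  req#6 t=11s: DENY
  req#7 t=14s: ALLOW
  req#8 t=16s: ALLOW
  req#9 t=18s: ALLOW
  req#10 t=20s: DENY
  req#11 t=23s: DENY
  req#12 t=25s: DENY

Answer: AAADDDAAADDD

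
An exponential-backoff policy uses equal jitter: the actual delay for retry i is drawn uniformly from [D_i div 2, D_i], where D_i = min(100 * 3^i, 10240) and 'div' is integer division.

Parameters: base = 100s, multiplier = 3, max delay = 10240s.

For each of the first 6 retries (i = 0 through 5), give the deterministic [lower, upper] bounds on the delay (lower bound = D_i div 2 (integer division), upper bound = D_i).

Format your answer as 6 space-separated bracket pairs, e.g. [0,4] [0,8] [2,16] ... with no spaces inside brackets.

Computing bounds per retry:
  i=0: D_i=min(100*3^0,10240)=100, bounds=[50,100]
  i=1: D_i=min(100*3^1,10240)=300, bounds=[150,300]
  i=2: D_i=min(100*3^2,10240)=900, bounds=[450,900]
  i=3: D_i=min(100*3^3,10240)=2700, bounds=[1350,2700]
  i=4: D_i=min(100*3^4,10240)=8100, bounds=[4050,8100]
  i=5: D_i=min(100*3^5,10240)=10240, bounds=[5120,10240]

Answer: [50,100] [150,300] [450,900] [1350,2700] [4050,8100] [5120,10240]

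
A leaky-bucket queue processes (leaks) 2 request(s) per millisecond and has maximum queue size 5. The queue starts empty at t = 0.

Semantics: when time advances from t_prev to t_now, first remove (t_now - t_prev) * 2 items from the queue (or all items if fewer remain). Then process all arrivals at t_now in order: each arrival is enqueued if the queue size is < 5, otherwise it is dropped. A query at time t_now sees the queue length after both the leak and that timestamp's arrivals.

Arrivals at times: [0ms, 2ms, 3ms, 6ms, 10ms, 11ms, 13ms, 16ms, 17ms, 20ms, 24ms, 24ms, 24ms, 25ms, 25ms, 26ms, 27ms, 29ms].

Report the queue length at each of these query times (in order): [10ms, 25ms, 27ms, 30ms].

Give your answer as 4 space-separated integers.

Queue lengths at query times:
  query t=10ms: backlog = 1
  query t=25ms: backlog = 3
  query t=27ms: backlog = 1
  query t=30ms: backlog = 0

Answer: 1 3 1 0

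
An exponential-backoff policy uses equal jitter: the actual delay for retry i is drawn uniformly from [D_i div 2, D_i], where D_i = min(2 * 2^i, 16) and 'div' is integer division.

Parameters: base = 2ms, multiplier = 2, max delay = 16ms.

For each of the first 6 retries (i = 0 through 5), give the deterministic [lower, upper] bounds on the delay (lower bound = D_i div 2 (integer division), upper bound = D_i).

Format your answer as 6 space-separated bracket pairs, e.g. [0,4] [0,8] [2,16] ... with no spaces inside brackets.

Answer: [1,2] [2,4] [4,8] [8,16] [8,16] [8,16]

Derivation:
Computing bounds per retry:
  i=0: D_i=min(2*2^0,16)=2, bounds=[1,2]
  i=1: D_i=min(2*2^1,16)=4, bounds=[2,4]
  i=2: D_i=min(2*2^2,16)=8, bounds=[4,8]
  i=3: D_i=min(2*2^3,16)=16, bounds=[8,16]
  i=4: D_i=min(2*2^4,16)=16, bounds=[8,16]
  i=5: D_i=min(2*2^5,16)=16, bounds=[8,16]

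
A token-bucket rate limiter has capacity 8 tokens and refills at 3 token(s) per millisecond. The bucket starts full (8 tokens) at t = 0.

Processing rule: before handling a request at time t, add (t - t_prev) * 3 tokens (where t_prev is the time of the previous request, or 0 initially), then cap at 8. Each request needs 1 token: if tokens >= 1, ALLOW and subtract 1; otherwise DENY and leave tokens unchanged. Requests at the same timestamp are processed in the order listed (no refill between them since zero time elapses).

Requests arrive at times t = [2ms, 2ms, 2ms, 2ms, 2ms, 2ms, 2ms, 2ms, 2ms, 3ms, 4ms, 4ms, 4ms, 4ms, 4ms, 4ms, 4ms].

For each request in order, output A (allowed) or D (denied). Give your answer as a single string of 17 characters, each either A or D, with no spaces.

Simulating step by step:
  req#1 t=2ms: ALLOW
  req#2 t=2ms: ALLOW
  req#3 t=2ms: ALLOW
  req#4 t=2ms: ALLOW
  req#5 t=2ms: ALLOW
  req#6 t=2ms: ALLOW
  req#7 t=2ms: ALLOW
  req#8 t=2ms: ALLOW
  req#9 t=2ms: DENY
  req#10 t=3ms: ALLOW
  req#11 t=4ms: ALLOW
  req#12 t=4ms: ALLOW
  req#13 t=4ms: ALLOW
  req#14 t=4ms: ALLOW
  req#15 t=4ms: ALLOW
  req#16 t=4ms: DENY
  req#17 t=4ms: DENY

Answer: AAAAAAAADAAAAAADD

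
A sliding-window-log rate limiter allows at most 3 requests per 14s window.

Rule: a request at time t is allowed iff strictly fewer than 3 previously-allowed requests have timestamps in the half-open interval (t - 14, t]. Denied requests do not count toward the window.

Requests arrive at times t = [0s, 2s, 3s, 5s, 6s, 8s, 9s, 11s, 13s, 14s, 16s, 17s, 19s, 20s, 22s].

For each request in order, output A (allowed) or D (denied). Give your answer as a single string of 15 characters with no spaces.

Answer: AAADDDDDDAAADDD

Derivation:
Tracking allowed requests in the window:
  req#1 t=0s: ALLOW
  req#2 t=2s: ALLOW
  req#3 t=3s: ALLOW
  req#4 t=5s: DENY
  req#5 t=6s: DENY
  req#6 t=8s: DENY
  req#7 t=9s: DENY
  req#8 t=11s: DENY
  req#9 t=13s: DENY
  req#10 t=14s: ALLOW
  req#11 t=16s: ALLOW
  req#12 t=17s: ALLOW
  req#13 t=19s: DENY
  req#14 t=20s: DENY
  req#15 t=22s: DENY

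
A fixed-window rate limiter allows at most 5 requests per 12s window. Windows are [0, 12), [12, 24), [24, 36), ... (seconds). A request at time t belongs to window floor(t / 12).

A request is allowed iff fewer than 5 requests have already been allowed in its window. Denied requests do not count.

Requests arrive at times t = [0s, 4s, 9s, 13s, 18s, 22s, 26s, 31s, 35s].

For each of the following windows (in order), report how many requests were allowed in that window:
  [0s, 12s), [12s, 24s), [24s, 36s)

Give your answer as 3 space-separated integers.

Processing requests:
  req#1 t=0s (window 0): ALLOW
  req#2 t=4s (window 0): ALLOW
  req#3 t=9s (window 0): ALLOW
  req#4 t=13s (window 1): ALLOW
  req#5 t=18s (window 1): ALLOW
  req#6 t=22s (window 1): ALLOW
  req#7 t=26s (window 2): ALLOW
  req#8 t=31s (window 2): ALLOW
  req#9 t=35s (window 2): ALLOW

Allowed counts by window: 3 3 3

Answer: 3 3 3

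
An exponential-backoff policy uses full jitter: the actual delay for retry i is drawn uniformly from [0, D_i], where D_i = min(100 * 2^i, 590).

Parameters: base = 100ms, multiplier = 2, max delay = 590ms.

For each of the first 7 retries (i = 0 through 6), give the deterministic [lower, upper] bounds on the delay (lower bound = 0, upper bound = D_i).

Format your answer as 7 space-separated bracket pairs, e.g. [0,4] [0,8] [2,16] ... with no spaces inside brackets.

Computing bounds per retry:
  i=0: D_i=min(100*2^0,590)=100, bounds=[0,100]
  i=1: D_i=min(100*2^1,590)=200, bounds=[0,200]
  i=2: D_i=min(100*2^2,590)=400, bounds=[0,400]
  i=3: D_i=min(100*2^3,590)=590, bounds=[0,590]
  i=4: D_i=min(100*2^4,590)=590, bounds=[0,590]
  i=5: D_i=min(100*2^5,590)=590, bounds=[0,590]
  i=6: D_i=min(100*2^6,590)=590, bounds=[0,590]

Answer: [0,100] [0,200] [0,400] [0,590] [0,590] [0,590] [0,590]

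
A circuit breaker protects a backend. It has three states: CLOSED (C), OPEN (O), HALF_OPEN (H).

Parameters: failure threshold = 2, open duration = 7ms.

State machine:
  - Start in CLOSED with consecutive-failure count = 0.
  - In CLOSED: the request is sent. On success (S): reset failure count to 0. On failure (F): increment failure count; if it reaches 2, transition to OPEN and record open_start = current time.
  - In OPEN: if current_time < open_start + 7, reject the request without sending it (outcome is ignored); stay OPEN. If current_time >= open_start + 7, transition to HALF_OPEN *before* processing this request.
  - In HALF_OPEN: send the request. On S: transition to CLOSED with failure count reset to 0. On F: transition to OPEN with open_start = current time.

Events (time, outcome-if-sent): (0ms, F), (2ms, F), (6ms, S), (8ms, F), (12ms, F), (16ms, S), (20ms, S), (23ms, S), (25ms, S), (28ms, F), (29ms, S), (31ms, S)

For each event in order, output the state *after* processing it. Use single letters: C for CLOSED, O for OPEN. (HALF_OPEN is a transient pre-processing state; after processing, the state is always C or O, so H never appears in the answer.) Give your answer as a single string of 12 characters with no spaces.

State after each event:
  event#1 t=0ms outcome=F: state=CLOSED
  event#2 t=2ms outcome=F: state=OPEN
  event#3 t=6ms outcome=S: state=OPEN
  event#4 t=8ms outcome=F: state=OPEN
  event#5 t=12ms outcome=F: state=OPEN
  event#6 t=16ms outcome=S: state=OPEN
  event#7 t=20ms outcome=S: state=CLOSED
  event#8 t=23ms outcome=S: state=CLOSED
  event#9 t=25ms outcome=S: state=CLOSED
  event#10 t=28ms outcome=F: state=CLOSED
  event#11 t=29ms outcome=S: state=CLOSED
  event#12 t=31ms outcome=S: state=CLOSED

Answer: COOOOOCCCCCC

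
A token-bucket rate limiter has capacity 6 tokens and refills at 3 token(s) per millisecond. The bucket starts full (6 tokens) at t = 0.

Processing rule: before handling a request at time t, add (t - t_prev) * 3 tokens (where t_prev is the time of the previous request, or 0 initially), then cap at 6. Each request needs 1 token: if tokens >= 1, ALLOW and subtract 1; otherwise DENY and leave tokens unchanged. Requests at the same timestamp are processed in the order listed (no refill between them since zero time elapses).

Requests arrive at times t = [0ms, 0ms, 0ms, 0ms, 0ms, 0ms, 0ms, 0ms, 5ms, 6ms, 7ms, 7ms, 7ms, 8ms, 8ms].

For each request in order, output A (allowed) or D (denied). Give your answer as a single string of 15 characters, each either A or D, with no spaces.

Answer: AAAAAADDAAAAAAA

Derivation:
Simulating step by step:
  req#1 t=0ms: ALLOW
  req#2 t=0ms: ALLOW
  req#3 t=0ms: ALLOW
  req#4 t=0ms: ALLOW
  req#5 t=0ms: ALLOW
  req#6 t=0ms: ALLOW
  req#7 t=0ms: DENY
  req#8 t=0ms: DENY
  req#9 t=5ms: ALLOW
  req#10 t=6ms: ALLOW
  req#11 t=7ms: ALLOW
  req#12 t=7ms: ALLOW
  req#13 t=7ms: ALLOW
  req#14 t=8ms: ALLOW
  req#15 t=8ms: ALLOW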